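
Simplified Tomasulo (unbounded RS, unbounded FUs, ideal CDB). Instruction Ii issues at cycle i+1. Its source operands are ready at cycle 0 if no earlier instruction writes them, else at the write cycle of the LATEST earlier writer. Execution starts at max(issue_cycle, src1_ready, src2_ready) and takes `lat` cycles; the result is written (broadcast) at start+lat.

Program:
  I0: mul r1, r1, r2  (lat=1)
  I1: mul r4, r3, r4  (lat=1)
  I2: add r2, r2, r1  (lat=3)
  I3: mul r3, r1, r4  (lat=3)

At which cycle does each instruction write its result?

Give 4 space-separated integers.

I0 mul r1: issue@1 deps=(None,None) exec_start@1 write@2
I1 mul r4: issue@2 deps=(None,None) exec_start@2 write@3
I2 add r2: issue@3 deps=(None,0) exec_start@3 write@6
I3 mul r3: issue@4 deps=(0,1) exec_start@4 write@7

Answer: 2 3 6 7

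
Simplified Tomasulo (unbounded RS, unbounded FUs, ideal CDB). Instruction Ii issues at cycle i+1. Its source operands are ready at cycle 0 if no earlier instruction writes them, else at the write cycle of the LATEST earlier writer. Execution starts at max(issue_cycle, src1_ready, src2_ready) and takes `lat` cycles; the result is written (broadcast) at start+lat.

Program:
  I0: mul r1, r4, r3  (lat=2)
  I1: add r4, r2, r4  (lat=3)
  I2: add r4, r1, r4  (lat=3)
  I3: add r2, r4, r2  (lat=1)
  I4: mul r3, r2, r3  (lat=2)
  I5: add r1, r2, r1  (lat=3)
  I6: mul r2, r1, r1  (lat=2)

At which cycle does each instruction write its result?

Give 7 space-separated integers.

Answer: 3 5 8 9 11 12 14

Derivation:
I0 mul r1: issue@1 deps=(None,None) exec_start@1 write@3
I1 add r4: issue@2 deps=(None,None) exec_start@2 write@5
I2 add r4: issue@3 deps=(0,1) exec_start@5 write@8
I3 add r2: issue@4 deps=(2,None) exec_start@8 write@9
I4 mul r3: issue@5 deps=(3,None) exec_start@9 write@11
I5 add r1: issue@6 deps=(3,0) exec_start@9 write@12
I6 mul r2: issue@7 deps=(5,5) exec_start@12 write@14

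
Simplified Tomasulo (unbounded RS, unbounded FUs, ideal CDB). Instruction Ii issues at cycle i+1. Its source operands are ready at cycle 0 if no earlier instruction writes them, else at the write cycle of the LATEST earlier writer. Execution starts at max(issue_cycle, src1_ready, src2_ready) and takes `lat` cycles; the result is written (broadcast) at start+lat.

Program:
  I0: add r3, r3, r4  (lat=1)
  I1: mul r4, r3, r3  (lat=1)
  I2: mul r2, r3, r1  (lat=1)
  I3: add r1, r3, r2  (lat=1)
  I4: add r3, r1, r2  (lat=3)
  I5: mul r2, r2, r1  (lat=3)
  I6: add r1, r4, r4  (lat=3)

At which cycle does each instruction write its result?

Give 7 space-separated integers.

Answer: 2 3 4 5 8 9 10

Derivation:
I0 add r3: issue@1 deps=(None,None) exec_start@1 write@2
I1 mul r4: issue@2 deps=(0,0) exec_start@2 write@3
I2 mul r2: issue@3 deps=(0,None) exec_start@3 write@4
I3 add r1: issue@4 deps=(0,2) exec_start@4 write@5
I4 add r3: issue@5 deps=(3,2) exec_start@5 write@8
I5 mul r2: issue@6 deps=(2,3) exec_start@6 write@9
I6 add r1: issue@7 deps=(1,1) exec_start@7 write@10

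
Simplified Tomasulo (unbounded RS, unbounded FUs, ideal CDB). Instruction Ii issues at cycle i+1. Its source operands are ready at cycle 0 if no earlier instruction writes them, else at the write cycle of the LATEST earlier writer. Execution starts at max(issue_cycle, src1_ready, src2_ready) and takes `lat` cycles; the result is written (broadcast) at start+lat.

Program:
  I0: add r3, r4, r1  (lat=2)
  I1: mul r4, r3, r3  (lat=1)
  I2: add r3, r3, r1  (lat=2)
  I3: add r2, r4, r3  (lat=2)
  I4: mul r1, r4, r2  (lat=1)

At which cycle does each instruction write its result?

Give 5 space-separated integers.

Answer: 3 4 5 7 8

Derivation:
I0 add r3: issue@1 deps=(None,None) exec_start@1 write@3
I1 mul r4: issue@2 deps=(0,0) exec_start@3 write@4
I2 add r3: issue@3 deps=(0,None) exec_start@3 write@5
I3 add r2: issue@4 deps=(1,2) exec_start@5 write@7
I4 mul r1: issue@5 deps=(1,3) exec_start@7 write@8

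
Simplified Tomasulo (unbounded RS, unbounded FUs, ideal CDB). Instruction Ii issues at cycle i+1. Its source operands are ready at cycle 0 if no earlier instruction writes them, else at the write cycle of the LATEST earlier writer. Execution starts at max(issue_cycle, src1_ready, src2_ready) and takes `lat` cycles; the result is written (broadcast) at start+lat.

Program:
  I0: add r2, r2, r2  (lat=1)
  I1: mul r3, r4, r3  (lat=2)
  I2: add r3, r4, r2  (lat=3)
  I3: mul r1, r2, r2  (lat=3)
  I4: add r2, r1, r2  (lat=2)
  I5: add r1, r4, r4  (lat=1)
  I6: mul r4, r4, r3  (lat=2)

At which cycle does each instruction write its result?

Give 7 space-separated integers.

I0 add r2: issue@1 deps=(None,None) exec_start@1 write@2
I1 mul r3: issue@2 deps=(None,None) exec_start@2 write@4
I2 add r3: issue@3 deps=(None,0) exec_start@3 write@6
I3 mul r1: issue@4 deps=(0,0) exec_start@4 write@7
I4 add r2: issue@5 deps=(3,0) exec_start@7 write@9
I5 add r1: issue@6 deps=(None,None) exec_start@6 write@7
I6 mul r4: issue@7 deps=(None,2) exec_start@7 write@9

Answer: 2 4 6 7 9 7 9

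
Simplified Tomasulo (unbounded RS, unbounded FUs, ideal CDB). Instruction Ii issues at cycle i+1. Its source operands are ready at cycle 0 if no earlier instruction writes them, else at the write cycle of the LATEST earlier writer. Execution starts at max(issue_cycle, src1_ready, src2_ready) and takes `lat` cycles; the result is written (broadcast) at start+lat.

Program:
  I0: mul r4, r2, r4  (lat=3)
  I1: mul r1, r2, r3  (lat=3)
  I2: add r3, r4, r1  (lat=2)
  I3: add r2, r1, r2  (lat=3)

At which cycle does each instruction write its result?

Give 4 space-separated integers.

Answer: 4 5 7 8

Derivation:
I0 mul r4: issue@1 deps=(None,None) exec_start@1 write@4
I1 mul r1: issue@2 deps=(None,None) exec_start@2 write@5
I2 add r3: issue@3 deps=(0,1) exec_start@5 write@7
I3 add r2: issue@4 deps=(1,None) exec_start@5 write@8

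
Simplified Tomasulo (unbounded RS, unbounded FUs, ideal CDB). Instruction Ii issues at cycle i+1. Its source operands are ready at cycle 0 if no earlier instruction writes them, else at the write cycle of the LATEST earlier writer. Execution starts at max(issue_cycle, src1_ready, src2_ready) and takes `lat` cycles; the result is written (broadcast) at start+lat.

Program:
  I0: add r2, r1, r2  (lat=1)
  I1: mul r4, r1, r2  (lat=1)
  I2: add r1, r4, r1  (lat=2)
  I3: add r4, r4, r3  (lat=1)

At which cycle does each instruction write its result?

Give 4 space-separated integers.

Answer: 2 3 5 5

Derivation:
I0 add r2: issue@1 deps=(None,None) exec_start@1 write@2
I1 mul r4: issue@2 deps=(None,0) exec_start@2 write@3
I2 add r1: issue@3 deps=(1,None) exec_start@3 write@5
I3 add r4: issue@4 deps=(1,None) exec_start@4 write@5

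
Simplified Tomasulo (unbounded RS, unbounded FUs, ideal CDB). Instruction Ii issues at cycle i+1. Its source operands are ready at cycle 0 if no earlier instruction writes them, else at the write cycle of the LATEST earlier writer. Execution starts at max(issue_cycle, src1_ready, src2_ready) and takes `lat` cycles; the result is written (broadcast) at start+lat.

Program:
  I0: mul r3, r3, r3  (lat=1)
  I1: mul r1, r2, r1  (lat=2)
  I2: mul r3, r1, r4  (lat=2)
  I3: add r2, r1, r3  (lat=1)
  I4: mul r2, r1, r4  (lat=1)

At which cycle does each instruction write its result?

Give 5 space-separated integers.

I0 mul r3: issue@1 deps=(None,None) exec_start@1 write@2
I1 mul r1: issue@2 deps=(None,None) exec_start@2 write@4
I2 mul r3: issue@3 deps=(1,None) exec_start@4 write@6
I3 add r2: issue@4 deps=(1,2) exec_start@6 write@7
I4 mul r2: issue@5 deps=(1,None) exec_start@5 write@6

Answer: 2 4 6 7 6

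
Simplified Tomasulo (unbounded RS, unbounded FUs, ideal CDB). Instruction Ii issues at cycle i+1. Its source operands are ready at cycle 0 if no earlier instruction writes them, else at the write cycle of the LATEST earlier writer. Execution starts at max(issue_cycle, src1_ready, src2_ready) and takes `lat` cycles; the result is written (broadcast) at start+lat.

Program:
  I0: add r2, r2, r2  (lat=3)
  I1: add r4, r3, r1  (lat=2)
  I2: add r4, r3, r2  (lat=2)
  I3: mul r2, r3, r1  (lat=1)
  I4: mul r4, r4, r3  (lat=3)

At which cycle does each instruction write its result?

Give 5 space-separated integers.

Answer: 4 4 6 5 9

Derivation:
I0 add r2: issue@1 deps=(None,None) exec_start@1 write@4
I1 add r4: issue@2 deps=(None,None) exec_start@2 write@4
I2 add r4: issue@3 deps=(None,0) exec_start@4 write@6
I3 mul r2: issue@4 deps=(None,None) exec_start@4 write@5
I4 mul r4: issue@5 deps=(2,None) exec_start@6 write@9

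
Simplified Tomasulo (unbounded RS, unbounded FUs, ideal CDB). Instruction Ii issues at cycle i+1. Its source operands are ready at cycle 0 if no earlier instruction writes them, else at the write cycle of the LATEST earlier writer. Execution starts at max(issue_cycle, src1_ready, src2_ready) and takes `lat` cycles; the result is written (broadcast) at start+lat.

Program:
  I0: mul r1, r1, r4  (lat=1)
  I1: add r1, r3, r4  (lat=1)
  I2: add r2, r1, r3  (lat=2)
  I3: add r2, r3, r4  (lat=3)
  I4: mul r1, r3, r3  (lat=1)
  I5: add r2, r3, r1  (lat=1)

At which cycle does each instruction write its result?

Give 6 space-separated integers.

Answer: 2 3 5 7 6 7

Derivation:
I0 mul r1: issue@1 deps=(None,None) exec_start@1 write@2
I1 add r1: issue@2 deps=(None,None) exec_start@2 write@3
I2 add r2: issue@3 deps=(1,None) exec_start@3 write@5
I3 add r2: issue@4 deps=(None,None) exec_start@4 write@7
I4 mul r1: issue@5 deps=(None,None) exec_start@5 write@6
I5 add r2: issue@6 deps=(None,4) exec_start@6 write@7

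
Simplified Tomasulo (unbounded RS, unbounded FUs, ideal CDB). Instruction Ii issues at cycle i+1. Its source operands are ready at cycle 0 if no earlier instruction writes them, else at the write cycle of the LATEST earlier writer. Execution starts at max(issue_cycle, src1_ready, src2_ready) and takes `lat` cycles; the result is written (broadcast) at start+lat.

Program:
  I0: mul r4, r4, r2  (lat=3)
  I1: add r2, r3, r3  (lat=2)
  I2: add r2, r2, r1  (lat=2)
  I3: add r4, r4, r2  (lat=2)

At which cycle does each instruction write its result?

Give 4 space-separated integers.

Answer: 4 4 6 8

Derivation:
I0 mul r4: issue@1 deps=(None,None) exec_start@1 write@4
I1 add r2: issue@2 deps=(None,None) exec_start@2 write@4
I2 add r2: issue@3 deps=(1,None) exec_start@4 write@6
I3 add r4: issue@4 deps=(0,2) exec_start@6 write@8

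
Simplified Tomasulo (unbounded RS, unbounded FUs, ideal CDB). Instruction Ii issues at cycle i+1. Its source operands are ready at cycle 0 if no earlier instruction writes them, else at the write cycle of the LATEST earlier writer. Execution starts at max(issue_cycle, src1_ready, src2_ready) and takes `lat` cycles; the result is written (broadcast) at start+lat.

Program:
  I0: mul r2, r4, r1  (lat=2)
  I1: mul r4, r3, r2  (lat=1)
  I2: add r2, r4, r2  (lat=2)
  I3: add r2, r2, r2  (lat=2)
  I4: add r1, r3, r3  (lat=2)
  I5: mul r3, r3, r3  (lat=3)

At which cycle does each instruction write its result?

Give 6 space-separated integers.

I0 mul r2: issue@1 deps=(None,None) exec_start@1 write@3
I1 mul r4: issue@2 deps=(None,0) exec_start@3 write@4
I2 add r2: issue@3 deps=(1,0) exec_start@4 write@6
I3 add r2: issue@4 deps=(2,2) exec_start@6 write@8
I4 add r1: issue@5 deps=(None,None) exec_start@5 write@7
I5 mul r3: issue@6 deps=(None,None) exec_start@6 write@9

Answer: 3 4 6 8 7 9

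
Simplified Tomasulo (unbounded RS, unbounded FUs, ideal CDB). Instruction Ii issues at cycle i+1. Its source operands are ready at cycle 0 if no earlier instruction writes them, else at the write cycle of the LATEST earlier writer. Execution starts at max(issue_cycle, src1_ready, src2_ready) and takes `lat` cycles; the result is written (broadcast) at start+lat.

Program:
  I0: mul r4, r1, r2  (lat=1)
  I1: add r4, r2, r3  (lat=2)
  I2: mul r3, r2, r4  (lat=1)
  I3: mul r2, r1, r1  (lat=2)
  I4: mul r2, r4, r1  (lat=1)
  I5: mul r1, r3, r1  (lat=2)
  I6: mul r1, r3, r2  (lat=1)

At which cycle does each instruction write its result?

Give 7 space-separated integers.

Answer: 2 4 5 6 6 8 8

Derivation:
I0 mul r4: issue@1 deps=(None,None) exec_start@1 write@2
I1 add r4: issue@2 deps=(None,None) exec_start@2 write@4
I2 mul r3: issue@3 deps=(None,1) exec_start@4 write@5
I3 mul r2: issue@4 deps=(None,None) exec_start@4 write@6
I4 mul r2: issue@5 deps=(1,None) exec_start@5 write@6
I5 mul r1: issue@6 deps=(2,None) exec_start@6 write@8
I6 mul r1: issue@7 deps=(2,4) exec_start@7 write@8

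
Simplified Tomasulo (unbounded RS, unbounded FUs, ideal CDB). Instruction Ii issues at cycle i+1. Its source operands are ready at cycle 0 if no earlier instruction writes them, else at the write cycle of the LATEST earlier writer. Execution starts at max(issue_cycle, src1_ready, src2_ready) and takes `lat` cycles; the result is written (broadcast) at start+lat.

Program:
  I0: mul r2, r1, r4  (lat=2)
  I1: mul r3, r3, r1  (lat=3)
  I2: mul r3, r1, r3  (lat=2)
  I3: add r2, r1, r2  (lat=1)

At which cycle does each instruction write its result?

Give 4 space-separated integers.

Answer: 3 5 7 5

Derivation:
I0 mul r2: issue@1 deps=(None,None) exec_start@1 write@3
I1 mul r3: issue@2 deps=(None,None) exec_start@2 write@5
I2 mul r3: issue@3 deps=(None,1) exec_start@5 write@7
I3 add r2: issue@4 deps=(None,0) exec_start@4 write@5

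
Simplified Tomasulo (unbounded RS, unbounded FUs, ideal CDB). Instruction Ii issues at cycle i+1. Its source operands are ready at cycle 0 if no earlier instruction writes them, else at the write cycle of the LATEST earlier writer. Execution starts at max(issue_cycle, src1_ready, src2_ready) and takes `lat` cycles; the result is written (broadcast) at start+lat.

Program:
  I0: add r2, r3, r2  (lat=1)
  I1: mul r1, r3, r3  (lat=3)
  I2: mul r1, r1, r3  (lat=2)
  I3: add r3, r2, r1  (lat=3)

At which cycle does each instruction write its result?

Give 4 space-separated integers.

I0 add r2: issue@1 deps=(None,None) exec_start@1 write@2
I1 mul r1: issue@2 deps=(None,None) exec_start@2 write@5
I2 mul r1: issue@3 deps=(1,None) exec_start@5 write@7
I3 add r3: issue@4 deps=(0,2) exec_start@7 write@10

Answer: 2 5 7 10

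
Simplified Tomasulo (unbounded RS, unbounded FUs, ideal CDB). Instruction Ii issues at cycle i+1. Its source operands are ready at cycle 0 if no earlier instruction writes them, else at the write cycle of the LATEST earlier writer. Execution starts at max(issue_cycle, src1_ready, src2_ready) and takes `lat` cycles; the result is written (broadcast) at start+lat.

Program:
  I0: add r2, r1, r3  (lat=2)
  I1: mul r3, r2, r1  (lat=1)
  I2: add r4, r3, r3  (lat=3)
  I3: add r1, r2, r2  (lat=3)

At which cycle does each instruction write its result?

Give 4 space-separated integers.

I0 add r2: issue@1 deps=(None,None) exec_start@1 write@3
I1 mul r3: issue@2 deps=(0,None) exec_start@3 write@4
I2 add r4: issue@3 deps=(1,1) exec_start@4 write@7
I3 add r1: issue@4 deps=(0,0) exec_start@4 write@7

Answer: 3 4 7 7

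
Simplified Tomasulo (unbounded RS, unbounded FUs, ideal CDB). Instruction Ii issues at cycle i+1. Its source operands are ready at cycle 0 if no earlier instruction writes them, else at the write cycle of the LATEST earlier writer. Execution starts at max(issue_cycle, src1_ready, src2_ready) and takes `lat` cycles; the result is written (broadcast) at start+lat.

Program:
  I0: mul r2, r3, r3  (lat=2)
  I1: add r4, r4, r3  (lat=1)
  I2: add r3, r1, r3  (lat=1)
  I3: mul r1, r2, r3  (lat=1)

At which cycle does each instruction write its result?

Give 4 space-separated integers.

I0 mul r2: issue@1 deps=(None,None) exec_start@1 write@3
I1 add r4: issue@2 deps=(None,None) exec_start@2 write@3
I2 add r3: issue@3 deps=(None,None) exec_start@3 write@4
I3 mul r1: issue@4 deps=(0,2) exec_start@4 write@5

Answer: 3 3 4 5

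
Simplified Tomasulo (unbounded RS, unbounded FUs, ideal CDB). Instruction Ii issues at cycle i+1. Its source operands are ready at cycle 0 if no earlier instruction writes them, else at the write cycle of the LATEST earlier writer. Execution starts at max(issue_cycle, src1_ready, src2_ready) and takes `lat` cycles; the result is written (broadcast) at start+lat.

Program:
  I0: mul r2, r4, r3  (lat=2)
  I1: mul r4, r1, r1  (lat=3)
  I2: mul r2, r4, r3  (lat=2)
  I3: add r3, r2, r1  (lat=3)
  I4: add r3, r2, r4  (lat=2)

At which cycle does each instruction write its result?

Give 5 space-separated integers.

I0 mul r2: issue@1 deps=(None,None) exec_start@1 write@3
I1 mul r4: issue@2 deps=(None,None) exec_start@2 write@5
I2 mul r2: issue@3 deps=(1,None) exec_start@5 write@7
I3 add r3: issue@4 deps=(2,None) exec_start@7 write@10
I4 add r3: issue@5 deps=(2,1) exec_start@7 write@9

Answer: 3 5 7 10 9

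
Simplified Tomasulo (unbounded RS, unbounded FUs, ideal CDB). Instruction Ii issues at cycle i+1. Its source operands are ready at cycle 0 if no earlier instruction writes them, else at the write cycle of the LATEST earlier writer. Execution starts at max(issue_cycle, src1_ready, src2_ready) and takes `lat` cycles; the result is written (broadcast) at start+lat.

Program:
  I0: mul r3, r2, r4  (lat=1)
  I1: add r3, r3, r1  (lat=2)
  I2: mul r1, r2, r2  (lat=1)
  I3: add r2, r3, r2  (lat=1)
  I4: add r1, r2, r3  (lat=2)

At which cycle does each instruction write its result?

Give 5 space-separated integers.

I0 mul r3: issue@1 deps=(None,None) exec_start@1 write@2
I1 add r3: issue@2 deps=(0,None) exec_start@2 write@4
I2 mul r1: issue@3 deps=(None,None) exec_start@3 write@4
I3 add r2: issue@4 deps=(1,None) exec_start@4 write@5
I4 add r1: issue@5 deps=(3,1) exec_start@5 write@7

Answer: 2 4 4 5 7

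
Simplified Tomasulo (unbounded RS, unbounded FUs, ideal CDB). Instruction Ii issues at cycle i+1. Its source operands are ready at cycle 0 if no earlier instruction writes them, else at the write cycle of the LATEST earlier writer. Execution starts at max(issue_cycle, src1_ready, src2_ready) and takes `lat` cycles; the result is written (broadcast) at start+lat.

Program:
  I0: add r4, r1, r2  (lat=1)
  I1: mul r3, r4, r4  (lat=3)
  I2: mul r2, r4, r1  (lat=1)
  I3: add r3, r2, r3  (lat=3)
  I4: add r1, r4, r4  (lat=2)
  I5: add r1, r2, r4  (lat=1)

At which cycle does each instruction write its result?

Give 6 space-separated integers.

Answer: 2 5 4 8 7 7

Derivation:
I0 add r4: issue@1 deps=(None,None) exec_start@1 write@2
I1 mul r3: issue@2 deps=(0,0) exec_start@2 write@5
I2 mul r2: issue@3 deps=(0,None) exec_start@3 write@4
I3 add r3: issue@4 deps=(2,1) exec_start@5 write@8
I4 add r1: issue@5 deps=(0,0) exec_start@5 write@7
I5 add r1: issue@6 deps=(2,0) exec_start@6 write@7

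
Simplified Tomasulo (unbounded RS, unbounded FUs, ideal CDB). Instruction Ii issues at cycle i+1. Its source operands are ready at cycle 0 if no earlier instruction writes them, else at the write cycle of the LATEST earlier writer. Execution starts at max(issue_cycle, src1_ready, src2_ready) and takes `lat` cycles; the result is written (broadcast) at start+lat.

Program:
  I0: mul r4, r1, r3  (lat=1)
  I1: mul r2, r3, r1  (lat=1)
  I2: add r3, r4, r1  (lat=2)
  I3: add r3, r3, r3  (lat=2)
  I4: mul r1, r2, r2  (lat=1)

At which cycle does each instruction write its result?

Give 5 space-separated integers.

Answer: 2 3 5 7 6

Derivation:
I0 mul r4: issue@1 deps=(None,None) exec_start@1 write@2
I1 mul r2: issue@2 deps=(None,None) exec_start@2 write@3
I2 add r3: issue@3 deps=(0,None) exec_start@3 write@5
I3 add r3: issue@4 deps=(2,2) exec_start@5 write@7
I4 mul r1: issue@5 deps=(1,1) exec_start@5 write@6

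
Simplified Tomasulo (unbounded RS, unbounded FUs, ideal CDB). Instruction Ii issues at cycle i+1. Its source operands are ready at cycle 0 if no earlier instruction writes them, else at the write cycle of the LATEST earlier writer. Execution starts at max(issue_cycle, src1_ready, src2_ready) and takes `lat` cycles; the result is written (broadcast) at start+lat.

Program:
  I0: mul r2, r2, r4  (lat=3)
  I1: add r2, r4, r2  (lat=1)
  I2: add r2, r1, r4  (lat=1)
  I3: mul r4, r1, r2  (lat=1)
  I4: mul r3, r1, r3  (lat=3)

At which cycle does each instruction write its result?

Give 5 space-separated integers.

I0 mul r2: issue@1 deps=(None,None) exec_start@1 write@4
I1 add r2: issue@2 deps=(None,0) exec_start@4 write@5
I2 add r2: issue@3 deps=(None,None) exec_start@3 write@4
I3 mul r4: issue@4 deps=(None,2) exec_start@4 write@5
I4 mul r3: issue@5 deps=(None,None) exec_start@5 write@8

Answer: 4 5 4 5 8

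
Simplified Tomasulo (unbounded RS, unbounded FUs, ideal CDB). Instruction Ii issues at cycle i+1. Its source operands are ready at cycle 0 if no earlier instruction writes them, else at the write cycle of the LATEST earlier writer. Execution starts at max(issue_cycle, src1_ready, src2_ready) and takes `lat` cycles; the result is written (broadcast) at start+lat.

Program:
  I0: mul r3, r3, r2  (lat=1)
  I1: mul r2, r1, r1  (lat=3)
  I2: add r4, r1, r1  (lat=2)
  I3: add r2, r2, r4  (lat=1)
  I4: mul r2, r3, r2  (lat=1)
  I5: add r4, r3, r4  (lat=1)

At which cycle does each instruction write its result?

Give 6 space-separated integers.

Answer: 2 5 5 6 7 7

Derivation:
I0 mul r3: issue@1 deps=(None,None) exec_start@1 write@2
I1 mul r2: issue@2 deps=(None,None) exec_start@2 write@5
I2 add r4: issue@3 deps=(None,None) exec_start@3 write@5
I3 add r2: issue@4 deps=(1,2) exec_start@5 write@6
I4 mul r2: issue@5 deps=(0,3) exec_start@6 write@7
I5 add r4: issue@6 deps=(0,2) exec_start@6 write@7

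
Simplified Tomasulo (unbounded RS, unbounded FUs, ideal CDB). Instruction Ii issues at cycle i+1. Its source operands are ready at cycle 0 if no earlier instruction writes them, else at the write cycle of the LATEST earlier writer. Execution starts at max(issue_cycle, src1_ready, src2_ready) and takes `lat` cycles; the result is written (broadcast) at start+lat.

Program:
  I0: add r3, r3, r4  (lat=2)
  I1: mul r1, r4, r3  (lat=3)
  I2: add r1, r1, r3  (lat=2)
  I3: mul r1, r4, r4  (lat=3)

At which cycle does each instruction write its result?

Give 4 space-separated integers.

I0 add r3: issue@1 deps=(None,None) exec_start@1 write@3
I1 mul r1: issue@2 deps=(None,0) exec_start@3 write@6
I2 add r1: issue@3 deps=(1,0) exec_start@6 write@8
I3 mul r1: issue@4 deps=(None,None) exec_start@4 write@7

Answer: 3 6 8 7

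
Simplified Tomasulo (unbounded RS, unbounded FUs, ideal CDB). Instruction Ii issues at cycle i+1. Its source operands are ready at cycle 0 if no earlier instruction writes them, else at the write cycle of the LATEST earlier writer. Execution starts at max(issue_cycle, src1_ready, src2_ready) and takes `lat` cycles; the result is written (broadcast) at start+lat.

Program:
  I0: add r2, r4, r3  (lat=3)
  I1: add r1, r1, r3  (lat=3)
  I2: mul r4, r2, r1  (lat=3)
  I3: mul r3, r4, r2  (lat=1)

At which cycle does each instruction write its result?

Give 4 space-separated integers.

I0 add r2: issue@1 deps=(None,None) exec_start@1 write@4
I1 add r1: issue@2 deps=(None,None) exec_start@2 write@5
I2 mul r4: issue@3 deps=(0,1) exec_start@5 write@8
I3 mul r3: issue@4 deps=(2,0) exec_start@8 write@9

Answer: 4 5 8 9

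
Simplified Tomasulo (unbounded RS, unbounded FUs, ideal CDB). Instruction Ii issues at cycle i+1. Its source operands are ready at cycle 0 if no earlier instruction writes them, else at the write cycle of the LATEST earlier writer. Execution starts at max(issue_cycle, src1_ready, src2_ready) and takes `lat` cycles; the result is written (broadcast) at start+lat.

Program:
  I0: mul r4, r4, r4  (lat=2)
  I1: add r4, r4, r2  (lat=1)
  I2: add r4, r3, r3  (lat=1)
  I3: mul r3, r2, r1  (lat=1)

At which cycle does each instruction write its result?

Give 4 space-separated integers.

Answer: 3 4 4 5

Derivation:
I0 mul r4: issue@1 deps=(None,None) exec_start@1 write@3
I1 add r4: issue@2 deps=(0,None) exec_start@3 write@4
I2 add r4: issue@3 deps=(None,None) exec_start@3 write@4
I3 mul r3: issue@4 deps=(None,None) exec_start@4 write@5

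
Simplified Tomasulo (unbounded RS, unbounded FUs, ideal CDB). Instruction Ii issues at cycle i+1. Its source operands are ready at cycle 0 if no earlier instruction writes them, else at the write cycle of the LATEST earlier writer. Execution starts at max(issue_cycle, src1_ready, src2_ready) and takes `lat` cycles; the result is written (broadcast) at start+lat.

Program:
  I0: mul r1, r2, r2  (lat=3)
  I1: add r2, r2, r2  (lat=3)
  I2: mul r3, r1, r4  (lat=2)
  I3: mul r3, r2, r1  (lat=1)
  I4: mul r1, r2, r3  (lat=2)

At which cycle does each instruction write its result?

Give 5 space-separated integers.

I0 mul r1: issue@1 deps=(None,None) exec_start@1 write@4
I1 add r2: issue@2 deps=(None,None) exec_start@2 write@5
I2 mul r3: issue@3 deps=(0,None) exec_start@4 write@6
I3 mul r3: issue@4 deps=(1,0) exec_start@5 write@6
I4 mul r1: issue@5 deps=(1,3) exec_start@6 write@8

Answer: 4 5 6 6 8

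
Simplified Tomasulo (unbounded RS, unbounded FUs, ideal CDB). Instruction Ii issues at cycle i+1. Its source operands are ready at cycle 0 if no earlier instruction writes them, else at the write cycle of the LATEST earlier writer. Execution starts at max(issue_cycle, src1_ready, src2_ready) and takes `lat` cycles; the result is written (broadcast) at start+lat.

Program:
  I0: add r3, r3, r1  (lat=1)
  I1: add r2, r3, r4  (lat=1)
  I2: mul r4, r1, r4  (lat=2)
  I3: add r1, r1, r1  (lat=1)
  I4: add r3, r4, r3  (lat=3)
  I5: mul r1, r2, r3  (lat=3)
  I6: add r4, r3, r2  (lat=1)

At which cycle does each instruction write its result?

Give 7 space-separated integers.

Answer: 2 3 5 5 8 11 9

Derivation:
I0 add r3: issue@1 deps=(None,None) exec_start@1 write@2
I1 add r2: issue@2 deps=(0,None) exec_start@2 write@3
I2 mul r4: issue@3 deps=(None,None) exec_start@3 write@5
I3 add r1: issue@4 deps=(None,None) exec_start@4 write@5
I4 add r3: issue@5 deps=(2,0) exec_start@5 write@8
I5 mul r1: issue@6 deps=(1,4) exec_start@8 write@11
I6 add r4: issue@7 deps=(4,1) exec_start@8 write@9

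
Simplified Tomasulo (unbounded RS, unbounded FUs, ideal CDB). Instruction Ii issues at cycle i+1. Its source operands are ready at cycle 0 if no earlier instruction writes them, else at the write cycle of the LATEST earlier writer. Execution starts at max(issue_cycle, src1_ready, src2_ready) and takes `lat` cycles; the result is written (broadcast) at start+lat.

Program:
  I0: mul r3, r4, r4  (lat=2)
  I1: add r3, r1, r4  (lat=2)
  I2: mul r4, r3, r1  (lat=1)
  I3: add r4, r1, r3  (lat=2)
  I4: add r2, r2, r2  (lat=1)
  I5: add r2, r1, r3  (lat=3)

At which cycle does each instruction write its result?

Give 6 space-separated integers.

Answer: 3 4 5 6 6 9

Derivation:
I0 mul r3: issue@1 deps=(None,None) exec_start@1 write@3
I1 add r3: issue@2 deps=(None,None) exec_start@2 write@4
I2 mul r4: issue@3 deps=(1,None) exec_start@4 write@5
I3 add r4: issue@4 deps=(None,1) exec_start@4 write@6
I4 add r2: issue@5 deps=(None,None) exec_start@5 write@6
I5 add r2: issue@6 deps=(None,1) exec_start@6 write@9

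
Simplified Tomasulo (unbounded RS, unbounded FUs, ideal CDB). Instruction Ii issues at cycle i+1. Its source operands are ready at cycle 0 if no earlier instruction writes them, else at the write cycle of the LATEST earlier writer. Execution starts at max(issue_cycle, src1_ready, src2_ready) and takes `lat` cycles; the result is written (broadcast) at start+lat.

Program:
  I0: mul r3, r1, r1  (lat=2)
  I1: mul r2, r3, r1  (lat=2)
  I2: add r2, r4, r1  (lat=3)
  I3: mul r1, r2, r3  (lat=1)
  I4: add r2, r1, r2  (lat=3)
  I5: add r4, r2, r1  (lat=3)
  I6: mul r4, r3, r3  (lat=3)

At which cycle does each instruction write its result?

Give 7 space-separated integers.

Answer: 3 5 6 7 10 13 10

Derivation:
I0 mul r3: issue@1 deps=(None,None) exec_start@1 write@3
I1 mul r2: issue@2 deps=(0,None) exec_start@3 write@5
I2 add r2: issue@3 deps=(None,None) exec_start@3 write@6
I3 mul r1: issue@4 deps=(2,0) exec_start@6 write@7
I4 add r2: issue@5 deps=(3,2) exec_start@7 write@10
I5 add r4: issue@6 deps=(4,3) exec_start@10 write@13
I6 mul r4: issue@7 deps=(0,0) exec_start@7 write@10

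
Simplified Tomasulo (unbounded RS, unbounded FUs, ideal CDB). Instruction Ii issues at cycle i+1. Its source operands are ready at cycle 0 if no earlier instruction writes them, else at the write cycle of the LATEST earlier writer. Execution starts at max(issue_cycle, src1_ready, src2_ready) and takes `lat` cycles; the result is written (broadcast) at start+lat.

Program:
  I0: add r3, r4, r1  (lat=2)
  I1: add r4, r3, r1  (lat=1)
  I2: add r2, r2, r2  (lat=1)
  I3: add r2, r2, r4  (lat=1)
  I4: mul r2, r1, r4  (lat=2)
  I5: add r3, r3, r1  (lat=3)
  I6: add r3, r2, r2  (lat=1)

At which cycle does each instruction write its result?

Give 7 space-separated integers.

I0 add r3: issue@1 deps=(None,None) exec_start@1 write@3
I1 add r4: issue@2 deps=(0,None) exec_start@3 write@4
I2 add r2: issue@3 deps=(None,None) exec_start@3 write@4
I3 add r2: issue@4 deps=(2,1) exec_start@4 write@5
I4 mul r2: issue@5 deps=(None,1) exec_start@5 write@7
I5 add r3: issue@6 deps=(0,None) exec_start@6 write@9
I6 add r3: issue@7 deps=(4,4) exec_start@7 write@8

Answer: 3 4 4 5 7 9 8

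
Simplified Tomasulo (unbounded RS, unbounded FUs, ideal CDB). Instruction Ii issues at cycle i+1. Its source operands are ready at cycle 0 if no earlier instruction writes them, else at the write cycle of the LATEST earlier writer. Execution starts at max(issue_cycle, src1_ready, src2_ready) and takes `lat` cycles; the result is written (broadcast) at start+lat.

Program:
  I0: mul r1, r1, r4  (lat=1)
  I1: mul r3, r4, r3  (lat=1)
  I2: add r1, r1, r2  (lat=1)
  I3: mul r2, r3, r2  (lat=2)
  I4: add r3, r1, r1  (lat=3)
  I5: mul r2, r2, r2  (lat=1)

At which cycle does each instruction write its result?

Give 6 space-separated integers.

Answer: 2 3 4 6 8 7

Derivation:
I0 mul r1: issue@1 deps=(None,None) exec_start@1 write@2
I1 mul r3: issue@2 deps=(None,None) exec_start@2 write@3
I2 add r1: issue@3 deps=(0,None) exec_start@3 write@4
I3 mul r2: issue@4 deps=(1,None) exec_start@4 write@6
I4 add r3: issue@5 deps=(2,2) exec_start@5 write@8
I5 mul r2: issue@6 deps=(3,3) exec_start@6 write@7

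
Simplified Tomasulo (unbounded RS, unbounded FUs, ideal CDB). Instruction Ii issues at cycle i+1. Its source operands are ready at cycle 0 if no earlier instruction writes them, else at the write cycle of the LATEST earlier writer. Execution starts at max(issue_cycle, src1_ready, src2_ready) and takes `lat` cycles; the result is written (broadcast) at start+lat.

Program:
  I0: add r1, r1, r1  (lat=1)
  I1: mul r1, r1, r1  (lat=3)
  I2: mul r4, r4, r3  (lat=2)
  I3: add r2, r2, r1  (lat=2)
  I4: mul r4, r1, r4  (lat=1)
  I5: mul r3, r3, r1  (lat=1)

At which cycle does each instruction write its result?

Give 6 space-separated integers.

I0 add r1: issue@1 deps=(None,None) exec_start@1 write@2
I1 mul r1: issue@2 deps=(0,0) exec_start@2 write@5
I2 mul r4: issue@3 deps=(None,None) exec_start@3 write@5
I3 add r2: issue@4 deps=(None,1) exec_start@5 write@7
I4 mul r4: issue@5 deps=(1,2) exec_start@5 write@6
I5 mul r3: issue@6 deps=(None,1) exec_start@6 write@7

Answer: 2 5 5 7 6 7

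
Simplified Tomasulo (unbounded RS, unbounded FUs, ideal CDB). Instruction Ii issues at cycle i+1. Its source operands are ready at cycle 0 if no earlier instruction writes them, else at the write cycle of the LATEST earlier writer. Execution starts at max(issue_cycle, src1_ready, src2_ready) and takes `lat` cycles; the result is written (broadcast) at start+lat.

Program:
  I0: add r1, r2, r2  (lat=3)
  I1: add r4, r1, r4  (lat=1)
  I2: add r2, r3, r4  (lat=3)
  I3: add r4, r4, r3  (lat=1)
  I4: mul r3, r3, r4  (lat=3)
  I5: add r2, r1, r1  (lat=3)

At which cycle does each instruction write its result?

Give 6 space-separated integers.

Answer: 4 5 8 6 9 9

Derivation:
I0 add r1: issue@1 deps=(None,None) exec_start@1 write@4
I1 add r4: issue@2 deps=(0,None) exec_start@4 write@5
I2 add r2: issue@3 deps=(None,1) exec_start@5 write@8
I3 add r4: issue@4 deps=(1,None) exec_start@5 write@6
I4 mul r3: issue@5 deps=(None,3) exec_start@6 write@9
I5 add r2: issue@6 deps=(0,0) exec_start@6 write@9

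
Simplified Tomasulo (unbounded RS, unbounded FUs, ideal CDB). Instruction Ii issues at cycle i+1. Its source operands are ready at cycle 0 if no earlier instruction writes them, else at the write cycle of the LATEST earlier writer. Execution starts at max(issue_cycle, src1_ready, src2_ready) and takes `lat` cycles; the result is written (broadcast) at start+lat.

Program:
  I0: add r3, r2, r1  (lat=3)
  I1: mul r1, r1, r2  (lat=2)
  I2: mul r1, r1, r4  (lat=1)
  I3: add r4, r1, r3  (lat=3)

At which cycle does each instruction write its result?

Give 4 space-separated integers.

Answer: 4 4 5 8

Derivation:
I0 add r3: issue@1 deps=(None,None) exec_start@1 write@4
I1 mul r1: issue@2 deps=(None,None) exec_start@2 write@4
I2 mul r1: issue@3 deps=(1,None) exec_start@4 write@5
I3 add r4: issue@4 deps=(2,0) exec_start@5 write@8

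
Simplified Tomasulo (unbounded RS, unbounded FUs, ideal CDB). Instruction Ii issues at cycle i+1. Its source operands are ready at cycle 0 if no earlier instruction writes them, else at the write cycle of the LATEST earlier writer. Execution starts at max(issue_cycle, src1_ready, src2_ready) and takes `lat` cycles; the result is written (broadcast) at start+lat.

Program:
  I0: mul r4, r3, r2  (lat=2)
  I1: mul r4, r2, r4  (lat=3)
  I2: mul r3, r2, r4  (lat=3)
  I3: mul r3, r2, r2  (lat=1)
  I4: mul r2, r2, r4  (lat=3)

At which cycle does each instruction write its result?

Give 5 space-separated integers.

I0 mul r4: issue@1 deps=(None,None) exec_start@1 write@3
I1 mul r4: issue@2 deps=(None,0) exec_start@3 write@6
I2 mul r3: issue@3 deps=(None,1) exec_start@6 write@9
I3 mul r3: issue@4 deps=(None,None) exec_start@4 write@5
I4 mul r2: issue@5 deps=(None,1) exec_start@6 write@9

Answer: 3 6 9 5 9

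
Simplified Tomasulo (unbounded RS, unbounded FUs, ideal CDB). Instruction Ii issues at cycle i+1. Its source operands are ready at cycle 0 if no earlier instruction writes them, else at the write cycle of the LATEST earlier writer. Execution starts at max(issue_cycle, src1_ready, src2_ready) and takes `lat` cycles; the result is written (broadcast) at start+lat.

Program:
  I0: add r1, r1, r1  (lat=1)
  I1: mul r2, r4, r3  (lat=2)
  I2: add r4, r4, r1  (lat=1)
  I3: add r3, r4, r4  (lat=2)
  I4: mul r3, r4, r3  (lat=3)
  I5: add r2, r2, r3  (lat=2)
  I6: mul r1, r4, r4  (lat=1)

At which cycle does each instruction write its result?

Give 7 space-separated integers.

I0 add r1: issue@1 deps=(None,None) exec_start@1 write@2
I1 mul r2: issue@2 deps=(None,None) exec_start@2 write@4
I2 add r4: issue@3 deps=(None,0) exec_start@3 write@4
I3 add r3: issue@4 deps=(2,2) exec_start@4 write@6
I4 mul r3: issue@5 deps=(2,3) exec_start@6 write@9
I5 add r2: issue@6 deps=(1,4) exec_start@9 write@11
I6 mul r1: issue@7 deps=(2,2) exec_start@7 write@8

Answer: 2 4 4 6 9 11 8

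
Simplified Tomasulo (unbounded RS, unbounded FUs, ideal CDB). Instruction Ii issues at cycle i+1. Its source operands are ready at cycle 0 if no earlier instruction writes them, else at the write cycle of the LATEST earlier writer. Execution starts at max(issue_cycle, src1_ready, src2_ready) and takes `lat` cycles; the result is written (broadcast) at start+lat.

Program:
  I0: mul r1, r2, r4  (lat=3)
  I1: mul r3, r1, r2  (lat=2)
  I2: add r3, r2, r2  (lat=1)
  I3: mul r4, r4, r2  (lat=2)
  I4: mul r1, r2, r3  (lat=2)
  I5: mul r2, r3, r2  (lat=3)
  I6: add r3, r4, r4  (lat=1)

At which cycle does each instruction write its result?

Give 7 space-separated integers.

I0 mul r1: issue@1 deps=(None,None) exec_start@1 write@4
I1 mul r3: issue@2 deps=(0,None) exec_start@4 write@6
I2 add r3: issue@3 deps=(None,None) exec_start@3 write@4
I3 mul r4: issue@4 deps=(None,None) exec_start@4 write@6
I4 mul r1: issue@5 deps=(None,2) exec_start@5 write@7
I5 mul r2: issue@6 deps=(2,None) exec_start@6 write@9
I6 add r3: issue@7 deps=(3,3) exec_start@7 write@8

Answer: 4 6 4 6 7 9 8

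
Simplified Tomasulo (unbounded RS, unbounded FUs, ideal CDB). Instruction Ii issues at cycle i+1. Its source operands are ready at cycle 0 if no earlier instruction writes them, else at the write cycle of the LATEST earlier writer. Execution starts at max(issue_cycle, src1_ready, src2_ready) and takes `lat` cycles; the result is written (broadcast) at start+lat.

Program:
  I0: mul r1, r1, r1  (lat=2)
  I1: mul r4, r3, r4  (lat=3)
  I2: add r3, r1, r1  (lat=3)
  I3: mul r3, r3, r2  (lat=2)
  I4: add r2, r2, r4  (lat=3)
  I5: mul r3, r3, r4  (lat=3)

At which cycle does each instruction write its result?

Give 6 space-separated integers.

Answer: 3 5 6 8 8 11

Derivation:
I0 mul r1: issue@1 deps=(None,None) exec_start@1 write@3
I1 mul r4: issue@2 deps=(None,None) exec_start@2 write@5
I2 add r3: issue@3 deps=(0,0) exec_start@3 write@6
I3 mul r3: issue@4 deps=(2,None) exec_start@6 write@8
I4 add r2: issue@5 deps=(None,1) exec_start@5 write@8
I5 mul r3: issue@6 deps=(3,1) exec_start@8 write@11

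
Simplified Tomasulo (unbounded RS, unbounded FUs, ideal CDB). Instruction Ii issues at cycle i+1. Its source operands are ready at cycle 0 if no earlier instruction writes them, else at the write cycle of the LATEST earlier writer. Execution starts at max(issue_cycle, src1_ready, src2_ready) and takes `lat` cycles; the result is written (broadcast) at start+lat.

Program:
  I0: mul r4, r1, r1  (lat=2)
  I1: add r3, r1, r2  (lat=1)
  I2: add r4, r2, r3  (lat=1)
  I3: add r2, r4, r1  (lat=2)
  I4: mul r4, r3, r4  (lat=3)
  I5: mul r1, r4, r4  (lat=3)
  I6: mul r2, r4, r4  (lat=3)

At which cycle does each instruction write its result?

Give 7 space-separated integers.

I0 mul r4: issue@1 deps=(None,None) exec_start@1 write@3
I1 add r3: issue@2 deps=(None,None) exec_start@2 write@3
I2 add r4: issue@3 deps=(None,1) exec_start@3 write@4
I3 add r2: issue@4 deps=(2,None) exec_start@4 write@6
I4 mul r4: issue@5 deps=(1,2) exec_start@5 write@8
I5 mul r1: issue@6 deps=(4,4) exec_start@8 write@11
I6 mul r2: issue@7 deps=(4,4) exec_start@8 write@11

Answer: 3 3 4 6 8 11 11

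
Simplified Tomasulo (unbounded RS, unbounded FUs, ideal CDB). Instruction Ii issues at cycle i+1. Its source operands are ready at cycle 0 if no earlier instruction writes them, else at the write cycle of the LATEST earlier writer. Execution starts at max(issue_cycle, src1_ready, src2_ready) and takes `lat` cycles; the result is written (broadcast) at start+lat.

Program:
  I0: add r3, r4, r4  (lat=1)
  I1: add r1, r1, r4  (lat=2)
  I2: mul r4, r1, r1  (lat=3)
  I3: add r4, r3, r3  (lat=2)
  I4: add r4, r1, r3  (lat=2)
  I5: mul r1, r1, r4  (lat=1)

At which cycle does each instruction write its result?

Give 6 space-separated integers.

I0 add r3: issue@1 deps=(None,None) exec_start@1 write@2
I1 add r1: issue@2 deps=(None,None) exec_start@2 write@4
I2 mul r4: issue@3 deps=(1,1) exec_start@4 write@7
I3 add r4: issue@4 deps=(0,0) exec_start@4 write@6
I4 add r4: issue@5 deps=(1,0) exec_start@5 write@7
I5 mul r1: issue@6 deps=(1,4) exec_start@7 write@8

Answer: 2 4 7 6 7 8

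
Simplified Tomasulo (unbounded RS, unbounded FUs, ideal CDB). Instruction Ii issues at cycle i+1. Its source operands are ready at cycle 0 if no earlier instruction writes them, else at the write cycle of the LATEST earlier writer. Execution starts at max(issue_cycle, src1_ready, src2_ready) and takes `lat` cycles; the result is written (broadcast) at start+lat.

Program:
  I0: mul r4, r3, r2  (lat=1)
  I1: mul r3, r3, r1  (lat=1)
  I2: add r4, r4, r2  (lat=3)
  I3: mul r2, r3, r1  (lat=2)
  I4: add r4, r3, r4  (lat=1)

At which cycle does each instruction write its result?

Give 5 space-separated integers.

Answer: 2 3 6 6 7

Derivation:
I0 mul r4: issue@1 deps=(None,None) exec_start@1 write@2
I1 mul r3: issue@2 deps=(None,None) exec_start@2 write@3
I2 add r4: issue@3 deps=(0,None) exec_start@3 write@6
I3 mul r2: issue@4 deps=(1,None) exec_start@4 write@6
I4 add r4: issue@5 deps=(1,2) exec_start@6 write@7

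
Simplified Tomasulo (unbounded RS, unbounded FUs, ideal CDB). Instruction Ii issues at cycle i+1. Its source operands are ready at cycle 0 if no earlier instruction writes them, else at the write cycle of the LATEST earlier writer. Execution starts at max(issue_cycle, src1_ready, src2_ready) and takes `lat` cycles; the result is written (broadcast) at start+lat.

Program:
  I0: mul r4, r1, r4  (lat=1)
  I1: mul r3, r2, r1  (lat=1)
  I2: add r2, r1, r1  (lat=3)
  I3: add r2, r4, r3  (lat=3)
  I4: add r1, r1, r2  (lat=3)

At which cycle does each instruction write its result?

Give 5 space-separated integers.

I0 mul r4: issue@1 deps=(None,None) exec_start@1 write@2
I1 mul r3: issue@2 deps=(None,None) exec_start@2 write@3
I2 add r2: issue@3 deps=(None,None) exec_start@3 write@6
I3 add r2: issue@4 deps=(0,1) exec_start@4 write@7
I4 add r1: issue@5 deps=(None,3) exec_start@7 write@10

Answer: 2 3 6 7 10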